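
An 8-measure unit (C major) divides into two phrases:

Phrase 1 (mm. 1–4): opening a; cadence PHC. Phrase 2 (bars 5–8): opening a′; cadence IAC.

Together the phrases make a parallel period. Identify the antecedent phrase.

The phrase ending with the weaker cadence (Phrygian half cadence) is the antecedent; the one ending more conclusively (imperfect authentic cadence) is the consequent. The antecedent is phrase 1.

phrase 1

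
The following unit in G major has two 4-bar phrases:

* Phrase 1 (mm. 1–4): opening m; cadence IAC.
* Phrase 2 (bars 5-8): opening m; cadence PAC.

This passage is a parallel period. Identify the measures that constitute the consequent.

measures 5–8

The antecedent is the phrase ending with the weaker cadence (imperfect authentic cadence, phrase 1) and the consequent the one ending more conclusively (perfect authentic cadence, phrase 2); the consequent is mm. 5–8.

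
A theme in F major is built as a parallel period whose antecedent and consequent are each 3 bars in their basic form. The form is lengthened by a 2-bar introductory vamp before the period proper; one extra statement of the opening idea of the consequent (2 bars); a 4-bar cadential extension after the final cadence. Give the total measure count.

Basic parallel period: 3 + 3 = 6 bars.
6 (basic form) + 2 (introduction) + 2 (extra statement) + 4 (cadential extension) = 14.

14 measures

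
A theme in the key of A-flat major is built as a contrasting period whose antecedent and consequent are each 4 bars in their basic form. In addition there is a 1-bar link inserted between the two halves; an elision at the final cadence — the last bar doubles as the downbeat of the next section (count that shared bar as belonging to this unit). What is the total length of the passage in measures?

Basic contrasting period: 4 + 4 = 8 bars.
8 (basic form) + 1 (link) = 9.
The elision shares a bar with the next section but does not change this unit's count.

9 measures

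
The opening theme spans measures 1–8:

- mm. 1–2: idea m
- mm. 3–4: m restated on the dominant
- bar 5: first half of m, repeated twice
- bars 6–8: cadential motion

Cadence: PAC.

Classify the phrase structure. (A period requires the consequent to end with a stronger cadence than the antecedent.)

Basic idea (mm. 1–2) + its repetition (bars 3-4) form the presentation; fragmentation and cadence (mm. 5-8) form the continuation — the 8-bar whole is a sentence.

sentence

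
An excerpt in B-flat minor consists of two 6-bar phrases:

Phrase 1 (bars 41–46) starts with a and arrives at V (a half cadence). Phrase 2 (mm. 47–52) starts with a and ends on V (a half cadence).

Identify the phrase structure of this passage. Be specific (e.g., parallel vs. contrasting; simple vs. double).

Both phrases have the same opening (a) and the same cadence (half cadence): the second is a restatement, not a consequent, so this is a repeated phrase rather than a period.

repeated phrase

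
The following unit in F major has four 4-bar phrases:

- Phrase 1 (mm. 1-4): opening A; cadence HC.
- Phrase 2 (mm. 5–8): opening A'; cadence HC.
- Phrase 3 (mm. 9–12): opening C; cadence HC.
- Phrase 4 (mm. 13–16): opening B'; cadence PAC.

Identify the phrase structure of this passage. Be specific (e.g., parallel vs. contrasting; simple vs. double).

Four phrases in two halves: the first half (mm. 1–8) ends with a half cadence, the second (mm. 9–16) with a perfect authentic cadence — a large antecedent–consequent pair, i.e. a double period.
Phrase 3 begins with different material from phrase 1, making it contrasting.

contrasting double period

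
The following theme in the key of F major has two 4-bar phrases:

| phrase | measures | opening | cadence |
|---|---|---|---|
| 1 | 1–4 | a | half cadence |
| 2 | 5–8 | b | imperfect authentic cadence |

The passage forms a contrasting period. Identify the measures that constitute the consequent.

The antecedent is the phrase ending with the weaker cadence (half cadence, phrase 1) and the consequent the one ending more conclusively (imperfect authentic cadence, phrase 2); the consequent is measures 5–8.

measures 5–8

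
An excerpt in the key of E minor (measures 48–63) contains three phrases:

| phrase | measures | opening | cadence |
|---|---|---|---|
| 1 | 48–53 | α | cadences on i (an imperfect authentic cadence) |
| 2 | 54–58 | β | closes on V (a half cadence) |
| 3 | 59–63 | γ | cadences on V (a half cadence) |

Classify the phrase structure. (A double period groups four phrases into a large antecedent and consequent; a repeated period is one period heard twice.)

The final phrase closes with a half cadence, which is not stronger than the preceding half cadence; the 3 phrases lack an overall antecedent–consequent design and so form a phrase group.

phrase group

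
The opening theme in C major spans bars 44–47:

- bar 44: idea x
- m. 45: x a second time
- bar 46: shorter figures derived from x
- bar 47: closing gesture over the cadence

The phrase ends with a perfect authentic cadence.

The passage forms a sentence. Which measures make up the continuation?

After the presentation (mm. 44–45), the continuation covers the fragmentation through the cadence: measures 46–47.

measures 46–47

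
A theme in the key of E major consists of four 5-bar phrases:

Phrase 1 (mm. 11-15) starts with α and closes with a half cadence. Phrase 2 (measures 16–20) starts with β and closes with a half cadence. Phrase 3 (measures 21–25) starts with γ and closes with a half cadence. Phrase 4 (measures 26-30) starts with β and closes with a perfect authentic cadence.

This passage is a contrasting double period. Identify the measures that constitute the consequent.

In a double period the four phrases pair into a large antecedent (phrases 1–2, ending half cadence) and a large consequent (phrases 3–4, ending perfect authentic cadence). The consequent spans measures 21-30.

measures 21–30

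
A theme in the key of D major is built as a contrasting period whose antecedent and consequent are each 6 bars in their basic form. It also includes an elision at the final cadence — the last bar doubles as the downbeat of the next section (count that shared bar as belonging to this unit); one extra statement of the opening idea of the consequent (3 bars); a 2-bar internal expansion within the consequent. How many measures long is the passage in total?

17 measures

Basic contrasting period: 6 + 6 = 12 bars.
12 (basic form) + 3 (extra statement) + 2 (internal expansion) = 17.
The elision shares a bar with the next section but does not change this unit's count.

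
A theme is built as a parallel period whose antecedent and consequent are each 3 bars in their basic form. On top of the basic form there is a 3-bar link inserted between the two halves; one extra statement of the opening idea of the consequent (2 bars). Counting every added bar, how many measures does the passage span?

Basic parallel period: 3 + 3 = 6 bars.
6 (basic form) + 3 (link) + 2 (extra statement) = 11.

11 measures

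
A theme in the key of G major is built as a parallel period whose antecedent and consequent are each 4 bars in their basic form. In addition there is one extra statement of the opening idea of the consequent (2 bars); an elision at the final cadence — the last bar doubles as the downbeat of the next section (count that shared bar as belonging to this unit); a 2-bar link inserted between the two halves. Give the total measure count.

Basic parallel period: 4 + 4 = 8 bars.
8 (basic form) + 2 (extra statement) + 2 (link) = 12.
The elision shares a bar with the next section but does not change this unit's count.

12 measures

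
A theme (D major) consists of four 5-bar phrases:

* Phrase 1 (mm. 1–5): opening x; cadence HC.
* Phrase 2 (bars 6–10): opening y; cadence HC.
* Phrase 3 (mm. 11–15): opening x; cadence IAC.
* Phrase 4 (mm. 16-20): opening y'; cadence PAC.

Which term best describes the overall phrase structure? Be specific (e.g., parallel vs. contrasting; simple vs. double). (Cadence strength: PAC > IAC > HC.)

parallel double period

Four phrases in two halves: the first half (mm. 1–10) ends with a half cadence, the second (mm. 11–20) with a perfect authentic cadence — a large antecedent–consequent pair, i.e. a double period.
Phrase 3 begins with the same material as phrase 1, making it parallel.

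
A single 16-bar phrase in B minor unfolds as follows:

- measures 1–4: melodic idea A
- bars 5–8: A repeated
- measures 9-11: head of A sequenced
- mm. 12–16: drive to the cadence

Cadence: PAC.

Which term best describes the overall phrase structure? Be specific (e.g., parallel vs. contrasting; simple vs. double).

sentence

Basic idea (measures 1–4) + its repetition (mm. 5–8) form the presentation; fragmentation and cadence (mm. 9-16) form the continuation — the 16-bar whole is a sentence.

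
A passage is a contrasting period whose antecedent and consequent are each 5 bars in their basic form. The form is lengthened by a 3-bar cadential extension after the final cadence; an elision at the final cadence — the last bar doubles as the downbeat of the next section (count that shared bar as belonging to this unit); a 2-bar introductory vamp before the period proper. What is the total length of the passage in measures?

15 measures

Basic contrasting period: 5 + 5 = 10 bars.
10 (basic form) + 3 (cadential extension) + 2 (introduction) = 15.
The elision shares a bar with the next section but does not change this unit's count.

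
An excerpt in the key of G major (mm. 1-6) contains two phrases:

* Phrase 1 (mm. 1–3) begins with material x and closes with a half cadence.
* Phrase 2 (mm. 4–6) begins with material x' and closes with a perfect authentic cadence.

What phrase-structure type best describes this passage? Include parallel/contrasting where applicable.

parallel period

Phrase 1 ends with a half cadence (weaker) and phrase 2 with a perfect authentic cadence (stronger): antecedent + consequent = a period.
The two phrases open with the same material (x / x'), so the period is parallel.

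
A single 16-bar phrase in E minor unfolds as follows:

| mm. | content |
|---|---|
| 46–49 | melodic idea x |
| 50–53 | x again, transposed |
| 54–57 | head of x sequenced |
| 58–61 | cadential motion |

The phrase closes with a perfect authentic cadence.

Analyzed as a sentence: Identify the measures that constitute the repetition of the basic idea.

measures 50–53

The presentation of a sentence is the basic idea (bars 46–49) plus its repetition (bars 50–53); the repetition of the basic idea is therefore mm. 50–53.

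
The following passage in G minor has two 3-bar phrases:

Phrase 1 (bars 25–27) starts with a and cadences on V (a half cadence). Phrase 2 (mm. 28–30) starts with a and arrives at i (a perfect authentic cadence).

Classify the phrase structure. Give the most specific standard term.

parallel period

Phrase 1 ends with a half cadence (weaker) and phrase 2 with a perfect authentic cadence (stronger): antecedent + consequent = a period.
The two phrases open with the same material (a / a), so the period is parallel.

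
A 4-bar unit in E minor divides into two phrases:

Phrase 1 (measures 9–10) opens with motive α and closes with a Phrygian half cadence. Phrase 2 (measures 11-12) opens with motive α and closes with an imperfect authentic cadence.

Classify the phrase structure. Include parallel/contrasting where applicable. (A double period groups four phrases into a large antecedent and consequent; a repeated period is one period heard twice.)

Phrase 1 ends with a Phrygian half cadence (weaker) and phrase 2 with an imperfect authentic cadence (stronger): antecedent + consequent = a period.
The two phrases open with the same material (α / α), so the period is parallel.

parallel period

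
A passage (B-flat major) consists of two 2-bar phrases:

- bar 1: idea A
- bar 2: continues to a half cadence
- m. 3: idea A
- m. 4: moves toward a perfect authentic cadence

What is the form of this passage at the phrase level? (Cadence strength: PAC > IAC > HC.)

parallel period

Phrase 1 ends with a half cadence (weaker) and phrase 2 with a perfect authentic cadence (stronger): antecedent + consequent = a period.
The two phrases open with the same material (A / A), so the period is parallel.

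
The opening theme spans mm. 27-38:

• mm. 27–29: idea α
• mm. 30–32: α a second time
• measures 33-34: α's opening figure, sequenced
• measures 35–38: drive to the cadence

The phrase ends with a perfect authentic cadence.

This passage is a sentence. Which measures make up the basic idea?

The presentation of a sentence is the basic idea (mm. 27–29) plus its repetition (bars 30–32); the basic idea is therefore mm. 27–29.

measures 27–29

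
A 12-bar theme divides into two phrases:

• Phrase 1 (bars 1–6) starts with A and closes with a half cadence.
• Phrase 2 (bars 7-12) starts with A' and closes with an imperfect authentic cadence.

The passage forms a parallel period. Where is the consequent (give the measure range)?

The antecedent is the phrase ending with the weaker cadence (half cadence, phrase 1) and the consequent the one ending more conclusively (imperfect authentic cadence, phrase 2); the consequent is measures 7–12.

measures 7–12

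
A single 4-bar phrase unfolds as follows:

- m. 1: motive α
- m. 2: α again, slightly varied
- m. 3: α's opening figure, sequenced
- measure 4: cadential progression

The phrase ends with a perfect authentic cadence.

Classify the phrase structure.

sentence

Basic idea (m. 1) + its repetition (m. 2) form the presentation; fragmentation and cadence (bars 3–4) form the continuation — the 4-bar whole is a sentence.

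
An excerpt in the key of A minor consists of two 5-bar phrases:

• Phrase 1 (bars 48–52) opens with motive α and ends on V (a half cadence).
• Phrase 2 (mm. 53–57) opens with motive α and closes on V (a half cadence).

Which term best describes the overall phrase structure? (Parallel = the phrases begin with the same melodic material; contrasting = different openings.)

repeated phrase

Both phrases have the same opening (α) and the same cadence (half cadence): the second is a restatement, not a consequent, so this is a repeated phrase rather than a period.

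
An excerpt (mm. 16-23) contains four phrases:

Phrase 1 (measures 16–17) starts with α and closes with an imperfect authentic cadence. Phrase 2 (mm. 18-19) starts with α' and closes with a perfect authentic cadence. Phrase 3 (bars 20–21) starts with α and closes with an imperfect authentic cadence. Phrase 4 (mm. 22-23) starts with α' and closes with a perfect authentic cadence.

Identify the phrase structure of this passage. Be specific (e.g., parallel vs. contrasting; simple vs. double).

The cadence pattern IAC–PAC–IAC–PAC is weak–strong twice, and phrases 3–4 restate phrases 1–2: a period heard twice, not a double period (which would end weakly at phrase 2).

repeated period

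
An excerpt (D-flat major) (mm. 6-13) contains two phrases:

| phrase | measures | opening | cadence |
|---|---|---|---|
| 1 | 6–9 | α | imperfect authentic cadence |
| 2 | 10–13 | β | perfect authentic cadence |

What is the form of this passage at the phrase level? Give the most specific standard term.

Phrase 1 ends with an imperfect authentic cadence (weaker) and phrase 2 with a perfect authentic cadence (stronger): antecedent + consequent = a period.
The two phrases open with different material (α / β), so the period is contrasting.

contrasting period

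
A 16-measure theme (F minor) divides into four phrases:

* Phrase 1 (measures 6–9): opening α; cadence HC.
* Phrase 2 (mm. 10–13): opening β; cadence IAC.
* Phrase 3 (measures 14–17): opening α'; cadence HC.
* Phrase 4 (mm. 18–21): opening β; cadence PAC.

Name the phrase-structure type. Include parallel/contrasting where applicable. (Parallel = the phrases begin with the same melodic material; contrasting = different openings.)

parallel double period

Four phrases in two halves: the first half (measures 6–13) ends with an imperfect authentic cadence, the second (mm. 14–21) with a perfect authentic cadence — a large antecedent–consequent pair, i.e. a double period.
Phrase 3 begins with the same material as phrase 1, making it parallel.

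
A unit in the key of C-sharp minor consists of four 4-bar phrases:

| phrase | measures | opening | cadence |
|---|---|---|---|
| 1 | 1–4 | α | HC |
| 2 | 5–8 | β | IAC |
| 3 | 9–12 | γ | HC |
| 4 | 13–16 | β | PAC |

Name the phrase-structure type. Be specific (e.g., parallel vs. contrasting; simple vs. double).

Four phrases in two halves: the first half (bars 1-8) ends with an imperfect authentic cadence, the second (bars 9-16) with a perfect authentic cadence — a large antecedent–consequent pair, i.e. a double period.
Phrase 3 begins with different material from phrase 1, making it contrasting.

contrasting double period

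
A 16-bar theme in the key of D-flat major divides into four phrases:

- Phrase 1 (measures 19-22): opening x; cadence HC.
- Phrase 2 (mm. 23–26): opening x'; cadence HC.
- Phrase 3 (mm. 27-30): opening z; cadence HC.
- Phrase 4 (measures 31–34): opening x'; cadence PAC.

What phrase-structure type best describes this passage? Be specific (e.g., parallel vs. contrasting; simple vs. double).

Four phrases in two halves: the first half (measures 19–26) ends with a half cadence, the second (mm. 27–34) with a perfect authentic cadence — a large antecedent–consequent pair, i.e. a double period.
Phrase 3 begins with different material from phrase 1, making it contrasting.

contrasting double period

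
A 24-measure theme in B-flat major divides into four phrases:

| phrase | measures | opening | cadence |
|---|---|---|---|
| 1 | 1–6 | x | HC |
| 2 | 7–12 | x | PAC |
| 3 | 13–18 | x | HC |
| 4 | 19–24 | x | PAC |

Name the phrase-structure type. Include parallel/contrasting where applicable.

The cadence pattern HC–PAC–HC–PAC is weak–strong twice, and phrases 3–4 restate phrases 1–2: a period heard twice, not a double period (which would end weakly at phrase 2).

repeated period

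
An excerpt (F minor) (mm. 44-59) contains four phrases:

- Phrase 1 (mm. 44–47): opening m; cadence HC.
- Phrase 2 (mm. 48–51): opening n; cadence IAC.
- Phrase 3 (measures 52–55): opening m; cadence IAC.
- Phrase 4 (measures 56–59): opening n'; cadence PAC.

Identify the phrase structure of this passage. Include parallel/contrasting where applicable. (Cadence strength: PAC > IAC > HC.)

Four phrases in two halves: the first half (bars 44-51) ends with an imperfect authentic cadence, the second (measures 52–59) with a perfect authentic cadence — a large antecedent–consequent pair, i.e. a double period.
Phrase 3 begins with the same material as phrase 1, making it parallel.

parallel double period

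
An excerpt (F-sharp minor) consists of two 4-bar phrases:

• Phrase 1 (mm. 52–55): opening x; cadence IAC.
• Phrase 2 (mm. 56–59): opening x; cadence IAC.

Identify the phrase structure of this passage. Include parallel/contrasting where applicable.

Both phrases have the same opening (x) and the same cadence (imperfect authentic cadence): the second is a restatement, not a consequent, so this is a repeated phrase rather than a period.

repeated phrase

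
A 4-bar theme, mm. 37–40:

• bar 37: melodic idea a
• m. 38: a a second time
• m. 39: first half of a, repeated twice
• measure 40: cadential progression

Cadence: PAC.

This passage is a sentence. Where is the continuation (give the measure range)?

After the presentation (measures 37–38), the continuation covers the fragmentation through the cadence: mm. 39-40.

measures 39–40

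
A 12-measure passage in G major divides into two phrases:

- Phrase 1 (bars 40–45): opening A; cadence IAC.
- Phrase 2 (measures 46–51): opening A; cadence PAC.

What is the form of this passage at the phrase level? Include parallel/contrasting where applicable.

parallel period

Phrase 1 ends with an imperfect authentic cadence (weaker) and phrase 2 with a perfect authentic cadence (stronger): antecedent + consequent = a period.
The two phrases open with the same material (A / A), so the period is parallel.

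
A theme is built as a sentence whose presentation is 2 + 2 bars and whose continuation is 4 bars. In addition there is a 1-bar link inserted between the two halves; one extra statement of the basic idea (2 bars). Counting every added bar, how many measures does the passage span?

Basic sentence: 2 + 2 + 4 = 8 bars.
8 (basic form) + 1 (link) + 2 (extra statement) = 11.

11 measures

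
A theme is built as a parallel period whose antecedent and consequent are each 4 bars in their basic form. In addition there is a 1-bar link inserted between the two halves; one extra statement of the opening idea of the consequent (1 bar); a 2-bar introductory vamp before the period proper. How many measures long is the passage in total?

Basic parallel period: 4 + 4 = 8 bars.
8 (basic form) + 1 (link) + 1 (extra statement) + 2 (introduction) = 12.

12 measures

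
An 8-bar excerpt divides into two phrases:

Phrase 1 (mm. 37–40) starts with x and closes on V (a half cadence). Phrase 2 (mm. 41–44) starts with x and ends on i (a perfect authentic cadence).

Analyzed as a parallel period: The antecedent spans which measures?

The antecedent is the phrase ending with the weaker cadence (half cadence, phrase 1) and the consequent the one ending more conclusively (perfect authentic cadence, phrase 2); the antecedent is bars 37-40.

measures 37–40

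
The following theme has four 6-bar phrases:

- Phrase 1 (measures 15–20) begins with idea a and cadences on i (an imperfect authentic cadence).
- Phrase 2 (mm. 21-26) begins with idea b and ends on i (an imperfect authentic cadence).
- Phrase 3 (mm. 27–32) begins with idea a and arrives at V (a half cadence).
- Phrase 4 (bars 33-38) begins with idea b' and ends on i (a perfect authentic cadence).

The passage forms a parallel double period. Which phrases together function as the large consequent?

In a double period the first pair of phrases (ending imperfect authentic cadence) is the large antecedent and the second pair (ending perfect authentic cadence) is the large consequent; the consequent is phrases 3 and 4.

phrases 3 and 4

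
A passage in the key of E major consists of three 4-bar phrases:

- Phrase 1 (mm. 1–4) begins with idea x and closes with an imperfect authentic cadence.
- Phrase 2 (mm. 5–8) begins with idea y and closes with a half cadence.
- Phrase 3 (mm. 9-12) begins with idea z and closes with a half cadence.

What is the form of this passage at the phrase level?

The final phrase closes with a half cadence, which is not stronger than the preceding half cadence; the 3 phrases lack an overall antecedent–consequent design and so form a phrase group.

phrase group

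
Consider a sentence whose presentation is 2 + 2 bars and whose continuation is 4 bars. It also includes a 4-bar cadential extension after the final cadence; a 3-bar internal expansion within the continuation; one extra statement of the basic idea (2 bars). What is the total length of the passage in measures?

17 measures

Basic sentence: 2 + 2 + 4 = 8 bars.
8 (basic form) + 4 (cadential extension) + 3 (internal expansion) + 2 (extra statement) = 17.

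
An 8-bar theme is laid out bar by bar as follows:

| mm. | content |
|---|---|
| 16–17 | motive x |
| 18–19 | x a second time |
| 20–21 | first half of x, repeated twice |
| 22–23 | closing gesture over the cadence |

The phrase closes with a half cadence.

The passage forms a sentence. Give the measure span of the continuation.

After the presentation (measures 16–19), the continuation covers the fragmentation through the cadence: mm. 20-23.

measures 20–23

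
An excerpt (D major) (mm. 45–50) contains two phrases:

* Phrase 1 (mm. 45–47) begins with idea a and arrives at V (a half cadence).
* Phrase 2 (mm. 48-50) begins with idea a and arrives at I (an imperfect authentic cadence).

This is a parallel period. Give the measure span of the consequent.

The phrase ending with the weaker cadence (half cadence) is the antecedent; the one ending more conclusively (imperfect authentic cadence) is the consequent. The consequent is measures 48–50.

measures 48–50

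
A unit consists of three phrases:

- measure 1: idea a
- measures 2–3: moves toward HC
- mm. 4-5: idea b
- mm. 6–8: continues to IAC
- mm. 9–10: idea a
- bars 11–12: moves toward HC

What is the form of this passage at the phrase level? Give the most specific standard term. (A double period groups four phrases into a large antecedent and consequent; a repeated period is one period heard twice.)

phrase group

The final phrase closes with a half cadence, which is not stronger than the preceding imperfect authentic cadence; the 3 phrases lack an overall antecedent–consequent design and so form a phrase group.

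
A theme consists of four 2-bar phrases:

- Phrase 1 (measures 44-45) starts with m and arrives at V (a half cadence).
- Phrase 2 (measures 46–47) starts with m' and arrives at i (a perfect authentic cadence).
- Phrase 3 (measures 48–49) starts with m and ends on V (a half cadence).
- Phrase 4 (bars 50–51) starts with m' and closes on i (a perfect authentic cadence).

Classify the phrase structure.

The cadence pattern HC–PAC–HC–PAC is weak–strong twice, and phrases 3–4 restate phrases 1–2: a period heard twice, not a double period (which would end weakly at phrase 2).

repeated period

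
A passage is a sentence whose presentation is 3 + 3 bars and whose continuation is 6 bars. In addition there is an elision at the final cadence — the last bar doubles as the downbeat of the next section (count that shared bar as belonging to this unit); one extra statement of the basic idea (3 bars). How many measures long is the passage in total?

15 measures

Basic sentence: 3 + 3 + 6 = 12 bars.
12 (basic form) + 3 (extra statement) = 15.
The elision shares a bar with the next section but does not change this unit's count.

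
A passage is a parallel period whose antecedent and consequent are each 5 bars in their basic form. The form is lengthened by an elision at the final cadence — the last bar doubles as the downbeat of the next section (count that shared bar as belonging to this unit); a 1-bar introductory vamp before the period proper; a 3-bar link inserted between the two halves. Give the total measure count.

14 measures

Basic parallel period: 5 + 5 = 10 bars.
10 (basic form) + 1 (introduction) + 3 (link) = 14.
The elision shares a bar with the next section but does not change this unit's count.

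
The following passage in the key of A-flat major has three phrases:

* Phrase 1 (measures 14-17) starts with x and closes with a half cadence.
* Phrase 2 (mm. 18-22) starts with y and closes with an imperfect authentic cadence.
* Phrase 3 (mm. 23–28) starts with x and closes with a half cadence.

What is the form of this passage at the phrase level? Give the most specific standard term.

phrase group

The final phrase closes with a half cadence, which is not stronger than the preceding imperfect authentic cadence; the 3 phrases lack an overall antecedent–consequent design and so form a phrase group.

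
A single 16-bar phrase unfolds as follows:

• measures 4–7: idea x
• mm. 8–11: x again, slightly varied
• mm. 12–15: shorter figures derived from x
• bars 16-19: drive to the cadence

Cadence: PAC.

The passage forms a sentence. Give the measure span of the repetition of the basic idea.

The presentation of a sentence is the basic idea (mm. 4-7) plus its repetition (mm. 8–11); the repetition of the basic idea is therefore measures 8-11.

measures 8–11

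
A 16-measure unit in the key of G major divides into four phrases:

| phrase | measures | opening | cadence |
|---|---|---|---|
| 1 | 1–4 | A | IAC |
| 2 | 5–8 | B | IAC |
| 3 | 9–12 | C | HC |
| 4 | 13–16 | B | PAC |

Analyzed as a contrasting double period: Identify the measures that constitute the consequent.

In a double period the four phrases pair into a large antecedent (phrases 1–2, ending imperfect authentic cadence) and a large consequent (phrases 3–4, ending perfect authentic cadence). The consequent spans mm. 9–16.

measures 9–16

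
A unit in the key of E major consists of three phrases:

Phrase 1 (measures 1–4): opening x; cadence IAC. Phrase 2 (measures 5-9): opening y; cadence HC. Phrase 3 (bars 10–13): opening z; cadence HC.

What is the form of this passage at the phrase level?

phrase group

The final phrase closes with a half cadence, which is not stronger than the preceding half cadence; the 3 phrases lack an overall antecedent–consequent design and so form a phrase group.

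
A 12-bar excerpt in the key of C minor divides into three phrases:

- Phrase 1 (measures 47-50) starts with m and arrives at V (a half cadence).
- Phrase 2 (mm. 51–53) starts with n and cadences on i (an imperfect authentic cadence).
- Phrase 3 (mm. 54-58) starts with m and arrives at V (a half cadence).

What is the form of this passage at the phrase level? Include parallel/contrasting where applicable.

The final phrase closes with a half cadence, which is not stronger than the preceding imperfect authentic cadence; the 3 phrases lack an overall antecedent–consequent design and so form a phrase group.

phrase group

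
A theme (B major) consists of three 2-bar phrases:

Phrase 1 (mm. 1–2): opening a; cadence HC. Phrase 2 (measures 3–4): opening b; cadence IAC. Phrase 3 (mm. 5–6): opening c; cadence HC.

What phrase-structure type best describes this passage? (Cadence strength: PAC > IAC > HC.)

phrase group

The final phrase closes with a half cadence, which is not stronger than the preceding imperfect authentic cadence; the 3 phrases lack an overall antecedent–consequent design and so form a phrase group.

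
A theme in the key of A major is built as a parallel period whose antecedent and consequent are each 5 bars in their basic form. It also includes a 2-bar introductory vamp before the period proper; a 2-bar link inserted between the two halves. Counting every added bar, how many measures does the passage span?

14 measures

Basic parallel period: 5 + 5 = 10 bars.
10 (basic form) + 2 (introduction) + 2 (link) = 14.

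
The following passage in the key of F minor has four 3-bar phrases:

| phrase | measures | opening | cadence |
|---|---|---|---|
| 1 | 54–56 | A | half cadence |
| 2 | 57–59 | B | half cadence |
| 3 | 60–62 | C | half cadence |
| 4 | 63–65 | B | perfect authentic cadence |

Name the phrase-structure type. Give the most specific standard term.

contrasting double period

Four phrases in two halves: the first half (mm. 54–59) ends with a half cadence, the second (bars 60-65) with a perfect authentic cadence — a large antecedent–consequent pair, i.e. a double period.
Phrase 3 begins with different material from phrase 1, making it contrasting.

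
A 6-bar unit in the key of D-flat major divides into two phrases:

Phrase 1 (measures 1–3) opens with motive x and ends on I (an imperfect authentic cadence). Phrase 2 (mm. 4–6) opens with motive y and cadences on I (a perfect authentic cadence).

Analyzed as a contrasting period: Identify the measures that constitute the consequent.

measures 4–6

The antecedent is the phrase ending with the weaker cadence (imperfect authentic cadence, phrase 1) and the consequent the one ending more conclusively (perfect authentic cadence, phrase 2); the consequent is bars 4-6.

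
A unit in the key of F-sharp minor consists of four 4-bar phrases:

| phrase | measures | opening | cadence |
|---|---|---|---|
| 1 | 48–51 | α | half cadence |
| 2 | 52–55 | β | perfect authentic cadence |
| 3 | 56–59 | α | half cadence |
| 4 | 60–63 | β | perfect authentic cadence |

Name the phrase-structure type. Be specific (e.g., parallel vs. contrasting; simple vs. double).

repeated period

The cadence pattern HC–PAC–HC–PAC is weak–strong twice, and phrases 3–4 restate phrases 1–2: a period heard twice, not a double period (which would end weakly at phrase 2).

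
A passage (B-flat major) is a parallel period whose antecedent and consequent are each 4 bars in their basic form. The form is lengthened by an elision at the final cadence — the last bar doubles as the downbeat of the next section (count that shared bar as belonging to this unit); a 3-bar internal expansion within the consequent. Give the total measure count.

Basic parallel period: 4 + 4 = 8 bars.
8 (basic form) + 3 (internal expansion) = 11.
The elision shares a bar with the next section but does not change this unit's count.

11 measures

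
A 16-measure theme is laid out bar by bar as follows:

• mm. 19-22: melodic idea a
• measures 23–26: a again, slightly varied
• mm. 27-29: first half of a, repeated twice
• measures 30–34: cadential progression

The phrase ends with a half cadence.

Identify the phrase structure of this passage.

Basic idea (mm. 19–22) + its repetition (bars 23-26) form the presentation; fragmentation and cadence (bars 27–34) form the continuation — the 16-bar whole is a sentence.

sentence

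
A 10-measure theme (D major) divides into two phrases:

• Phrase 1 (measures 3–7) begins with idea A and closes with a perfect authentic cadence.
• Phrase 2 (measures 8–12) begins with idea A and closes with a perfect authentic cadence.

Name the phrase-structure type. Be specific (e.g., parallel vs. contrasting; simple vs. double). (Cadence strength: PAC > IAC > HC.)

Both phrases have the same opening (A) and the same cadence (perfect authentic cadence): the second is a restatement, not a consequent, so this is a repeated phrase rather than a period.

repeated phrase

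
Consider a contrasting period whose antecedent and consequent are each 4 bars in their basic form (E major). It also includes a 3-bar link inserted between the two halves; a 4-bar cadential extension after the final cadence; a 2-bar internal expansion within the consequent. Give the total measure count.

17 measures

Basic contrasting period: 4 + 4 = 8 bars.
8 (basic form) + 3 (link) + 4 (cadential extension) + 2 (internal expansion) = 17.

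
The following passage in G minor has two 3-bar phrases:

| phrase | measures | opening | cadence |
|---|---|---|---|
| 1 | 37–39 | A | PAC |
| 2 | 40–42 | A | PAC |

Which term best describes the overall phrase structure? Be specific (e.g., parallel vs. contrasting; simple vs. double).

Both phrases have the same opening (A) and the same cadence (perfect authentic cadence): the second is a restatement, not a consequent, so this is a repeated phrase rather than a period.

repeated phrase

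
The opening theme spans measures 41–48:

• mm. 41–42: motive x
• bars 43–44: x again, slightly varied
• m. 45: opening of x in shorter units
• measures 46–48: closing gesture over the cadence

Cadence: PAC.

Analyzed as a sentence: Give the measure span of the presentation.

measures 41–44

The presentation of a sentence is the basic idea (measures 41–42) plus its repetition (bars 43–44); the presentation is therefore bars 41–44.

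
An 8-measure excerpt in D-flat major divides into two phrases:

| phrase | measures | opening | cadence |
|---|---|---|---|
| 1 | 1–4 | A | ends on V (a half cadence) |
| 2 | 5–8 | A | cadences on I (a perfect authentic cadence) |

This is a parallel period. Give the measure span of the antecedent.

measures 1–4

The phrase ending with the weaker cadence (half cadence) is the antecedent; the one ending more conclusively (perfect authentic cadence) is the consequent. The antecedent is measures 1–4.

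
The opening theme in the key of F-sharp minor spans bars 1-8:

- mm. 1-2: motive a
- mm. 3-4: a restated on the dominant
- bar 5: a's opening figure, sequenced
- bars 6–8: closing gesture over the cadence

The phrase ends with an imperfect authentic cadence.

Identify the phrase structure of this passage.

Basic idea (bars 1-2) + its repetition (mm. 3-4) form the presentation; fragmentation and cadence (mm. 5–8) form the continuation — the 8-bar whole is a sentence.

sentence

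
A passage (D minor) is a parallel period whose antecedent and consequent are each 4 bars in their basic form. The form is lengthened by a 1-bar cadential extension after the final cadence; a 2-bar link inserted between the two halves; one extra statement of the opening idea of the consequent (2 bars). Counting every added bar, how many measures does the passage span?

Basic parallel period: 4 + 4 = 8 bars.
8 (basic form) + 1 (cadential extension) + 2 (link) + 2 (extra statement) = 13.

13 measures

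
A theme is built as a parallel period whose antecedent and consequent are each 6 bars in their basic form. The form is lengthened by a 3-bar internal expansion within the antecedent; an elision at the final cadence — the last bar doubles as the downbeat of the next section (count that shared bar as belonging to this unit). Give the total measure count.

Basic parallel period: 6 + 6 = 12 bars.
12 (basic form) + 3 (internal expansion) = 15.
The elision shares a bar with the next section but does not change this unit's count.

15 measures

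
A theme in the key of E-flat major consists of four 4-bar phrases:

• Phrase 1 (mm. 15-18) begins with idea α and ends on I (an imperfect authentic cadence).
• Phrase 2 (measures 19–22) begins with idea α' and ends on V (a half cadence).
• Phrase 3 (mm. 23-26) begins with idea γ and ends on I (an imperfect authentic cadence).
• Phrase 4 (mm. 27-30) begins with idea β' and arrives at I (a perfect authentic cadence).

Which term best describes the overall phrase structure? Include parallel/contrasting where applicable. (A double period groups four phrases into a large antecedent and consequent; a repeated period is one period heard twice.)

contrasting double period

Four phrases in two halves: the first half (bars 15-22) ends with a half cadence, the second (bars 23–30) with a perfect authentic cadence — a large antecedent–consequent pair, i.e. a double period.
Phrase 3 begins with different material from phrase 1, making it contrasting.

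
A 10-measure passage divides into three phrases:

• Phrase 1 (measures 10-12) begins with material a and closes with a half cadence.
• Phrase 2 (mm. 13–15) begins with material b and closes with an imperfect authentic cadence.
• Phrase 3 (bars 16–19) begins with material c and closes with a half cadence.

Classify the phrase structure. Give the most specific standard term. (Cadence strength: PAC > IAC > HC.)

The final phrase closes with a half cadence, which is not stronger than the preceding imperfect authentic cadence; the 3 phrases lack an overall antecedent–consequent design and so form a phrase group.

phrase group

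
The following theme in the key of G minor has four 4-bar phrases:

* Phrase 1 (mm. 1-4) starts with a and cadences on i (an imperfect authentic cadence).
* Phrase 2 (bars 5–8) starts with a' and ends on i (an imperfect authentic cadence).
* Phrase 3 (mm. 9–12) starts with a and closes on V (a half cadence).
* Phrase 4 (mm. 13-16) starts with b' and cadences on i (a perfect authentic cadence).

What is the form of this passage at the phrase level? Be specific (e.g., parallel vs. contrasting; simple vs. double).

parallel double period

Four phrases in two halves: the first half (measures 1-8) ends with an imperfect authentic cadence, the second (measures 9-16) with a perfect authentic cadence — a large antecedent–consequent pair, i.e. a double period.
Phrase 3 begins with the same material as phrase 1, making it parallel.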